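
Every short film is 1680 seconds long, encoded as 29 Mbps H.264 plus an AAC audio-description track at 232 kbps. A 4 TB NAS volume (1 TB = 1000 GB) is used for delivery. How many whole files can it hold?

651

Audio: 232 kbps = 0.232 Mbps.
Total bitrate: 29.232 Mbps.
Per item: 29.232 Mbps × 1680 s = 49,110 Mb = 6,139 MB.
Capacity: 4 TB = 32,000,000 Mb; 651.60 items → 651 complete.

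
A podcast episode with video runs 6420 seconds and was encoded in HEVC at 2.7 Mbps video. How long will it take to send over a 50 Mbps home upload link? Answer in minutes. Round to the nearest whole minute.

6 minutes

File: 2.700 Mbps × 6420 s = 17334.0 Mb.
At 50 Mbps: 17334.0 / 50 = 346.7 s ≈ 5.78 minutes.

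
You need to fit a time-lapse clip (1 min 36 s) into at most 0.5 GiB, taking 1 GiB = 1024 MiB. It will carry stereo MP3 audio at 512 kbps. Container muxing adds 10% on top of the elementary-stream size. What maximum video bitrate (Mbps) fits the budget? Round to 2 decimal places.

Budget: 0.5 GiB = 4295.0 Mb.
Stream payload after overhead: 4295.0 / 1.10 = 3904.5 Mb.
1 min 36 s = 96 s
Total bitrate budget: 3904.5 Mb / 96 s = 40.672 Mbps.
Audio: 512 kbps = 0.512 Mbps.
Video: 40.672 − 0.512 = 40.160 Mbps.

40.16 Mbps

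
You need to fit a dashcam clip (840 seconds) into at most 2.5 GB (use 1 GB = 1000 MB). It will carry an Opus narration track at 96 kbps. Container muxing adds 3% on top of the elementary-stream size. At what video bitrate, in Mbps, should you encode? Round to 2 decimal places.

23.02 Mbps

Budget: 2.5 GB = 20000.0 Mb.
Stream payload after overhead: 20000.0 / 1.03 = 19417.5 Mb.
Total bitrate budget: 19417.5 Mb / 840 s = 23.116 Mbps.
Audio: 96 kbps = 0.096 Mbps.
Video: 23.116 − 0.096 = 23.020 Mbps.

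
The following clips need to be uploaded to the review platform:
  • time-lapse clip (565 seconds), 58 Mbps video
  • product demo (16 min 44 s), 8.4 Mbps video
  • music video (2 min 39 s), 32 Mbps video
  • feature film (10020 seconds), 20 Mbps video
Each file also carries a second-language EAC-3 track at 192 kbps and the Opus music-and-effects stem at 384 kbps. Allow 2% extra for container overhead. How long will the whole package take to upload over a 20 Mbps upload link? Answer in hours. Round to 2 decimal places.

Audio total: 192 + 384 = 576 kbps = 0.576 Mbps.
time-lapse clip: 58.576 Mbps × 565 s × 1.02 = 33757.3 Mb
product demo: 8.976 Mbps × 1004 s × 1.02 = 9192.1 Mb
music video: 32.576 Mbps × 159 s × 1.02 = 5283.2 Mb
feature film: 20.576 Mbps × 10020 s × 1.02 = 210295.0 Mb
Total: 258527.6 Mb = 32316.0 MB.
At 20 Mbps: 258527.6 / 20 = 12926 s ≈ 3.59 hours.

3.59 hours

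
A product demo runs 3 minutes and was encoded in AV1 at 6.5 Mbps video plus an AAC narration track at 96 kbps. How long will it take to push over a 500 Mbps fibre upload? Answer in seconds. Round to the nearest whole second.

3 min = 180 s
Audio: 96 kbps = 0.096 Mbps.
Total bitrate: 6.596 Mbps.
File: 6.596 Mbps × 180 s = 1187.3 Mb.
At 500 Mbps: 1187.3 / 500 = 2.4 s ≈ 2.37 seconds.

2 seconds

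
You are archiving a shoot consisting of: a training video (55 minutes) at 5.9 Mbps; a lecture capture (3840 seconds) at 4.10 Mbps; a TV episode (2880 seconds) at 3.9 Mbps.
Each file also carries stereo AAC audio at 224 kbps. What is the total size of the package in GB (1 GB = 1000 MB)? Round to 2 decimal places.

Audio: 224 kbps = 0.224 Mbps.
training video: 6.124 Mbps × 3300 s = 20209.2 Mb
lecture capture: 4.324 Mbps × 3840 s = 16604.2 Mb
TV episode: 4.124 Mbps × 2880 s = 11877.1 Mb
Total: 48690.5 Mb = 6086.3 MB.
= 6.086 GB.

6.09 GB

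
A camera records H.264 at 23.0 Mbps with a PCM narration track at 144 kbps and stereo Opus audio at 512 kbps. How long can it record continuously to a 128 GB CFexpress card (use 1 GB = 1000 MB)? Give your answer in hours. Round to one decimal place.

Audio total: 144 + 512 = 656 kbps = 0.656 Mbps.
Total bitrate: 23.0 + 0.656 = 23.656 Mbps.
Capacity: 128 GB = 1,024,000 Mb.
Recording time: 1,024,000 / 23.656 = 43,287 s ≈ 12.0 hours.

12.0 hours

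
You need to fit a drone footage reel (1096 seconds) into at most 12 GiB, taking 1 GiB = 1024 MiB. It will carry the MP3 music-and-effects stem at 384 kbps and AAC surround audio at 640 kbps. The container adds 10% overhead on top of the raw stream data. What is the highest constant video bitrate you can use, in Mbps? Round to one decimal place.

Budget: 12 GiB = 103079.2 Mb.
Stream payload after overhead: 103079.2 / 1.10 = 93708.4 Mb.
Total bitrate budget: 93708.4 Mb / 1096 s = 85.500 Mbps.
Audio total: 384 + 640 = 1024 kbps = 1.024 Mbps.
Video: 85.500 − 1.024 = 84.476 Mbps.

84.5 Mbps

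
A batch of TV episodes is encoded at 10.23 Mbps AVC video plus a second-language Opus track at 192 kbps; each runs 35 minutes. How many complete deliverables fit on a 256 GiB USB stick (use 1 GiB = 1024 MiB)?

100

35 min = 2100 s
Audio: 192 kbps = 0.192 Mbps.
Total bitrate: 10.422 Mbps.
Per item: 10.422 Mbps × 2100 s = 21,886 Mb = 2,736 MB.
Capacity: 256 GiB = 2,199,023 Mb; 100.48 items → 100 complete.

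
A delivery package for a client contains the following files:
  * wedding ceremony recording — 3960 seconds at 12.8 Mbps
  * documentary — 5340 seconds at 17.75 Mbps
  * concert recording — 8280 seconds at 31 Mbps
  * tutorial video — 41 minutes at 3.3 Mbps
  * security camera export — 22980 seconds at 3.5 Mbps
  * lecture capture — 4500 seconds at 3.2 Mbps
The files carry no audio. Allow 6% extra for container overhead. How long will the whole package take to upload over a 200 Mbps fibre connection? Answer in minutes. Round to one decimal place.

wedding ceremony recording: 12.800 Mbps × 3960 s × 1.06 = 53729.3 Mb
documentary: 17.750 Mbps × 5340 s × 1.06 = 100472.1 Mb
concert recording: 31.000 Mbps × 8280 s × 1.06 = 272080.8 Mb
tutorial video: 3.300 Mbps × 2460 s × 1.06 = 8605.1 Mb
security camera export: 3.500 Mbps × 22980 s × 1.06 = 85255.8 Mb
lecture capture: 3.200 Mbps × 4500 s × 1.06 = 15264.0 Mb
Total: 535407.1 Mb = 66925.9 MB.
At 200 Mbps: 535407.1 / 200 = 2677 s ≈ 44.6 minutes.

44.6 minutes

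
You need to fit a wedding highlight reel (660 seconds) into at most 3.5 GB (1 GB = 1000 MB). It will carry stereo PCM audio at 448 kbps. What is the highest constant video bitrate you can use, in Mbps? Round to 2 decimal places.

Budget: 3.5 GB = 28000.0 Mb.
Total bitrate budget: 28000.0 Mb / 660 s = 42.424 Mbps.
Audio: 448 kbps = 0.448 Mbps.
Video: 42.424 − 0.448 = 41.976 Mbps.

41.98 Mbps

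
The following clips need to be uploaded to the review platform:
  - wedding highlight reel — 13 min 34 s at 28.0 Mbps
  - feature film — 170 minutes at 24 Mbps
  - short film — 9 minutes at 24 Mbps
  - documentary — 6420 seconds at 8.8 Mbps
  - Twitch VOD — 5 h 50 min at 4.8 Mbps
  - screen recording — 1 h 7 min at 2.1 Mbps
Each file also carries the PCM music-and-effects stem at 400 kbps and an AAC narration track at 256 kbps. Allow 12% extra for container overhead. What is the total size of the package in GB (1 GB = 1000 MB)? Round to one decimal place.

Audio total: 400 + 256 = 656 kbps = 0.656 Mbps.
wedding highlight reel: 28.656 Mbps × 814 s × 1.12 = 26125.1 Mb
feature film: 24.656 Mbps × 10200 s × 1.12 = 281670.1 Mb
short film: 24.656 Mbps × 540 s × 1.12 = 14911.9 Mb
documentary: 9.456 Mbps × 6420 s × 1.12 = 67992.4 Mb
Twitch VOD: 5.456 Mbps × 21000 s × 1.12 = 128325.1 Mb
screen recording: 2.756 Mbps × 4020 s × 1.12 = 12408.6 Mb
Total: 531433.4 Mb = 66429.2 MB.
= 66.43 GB.

66.4 GB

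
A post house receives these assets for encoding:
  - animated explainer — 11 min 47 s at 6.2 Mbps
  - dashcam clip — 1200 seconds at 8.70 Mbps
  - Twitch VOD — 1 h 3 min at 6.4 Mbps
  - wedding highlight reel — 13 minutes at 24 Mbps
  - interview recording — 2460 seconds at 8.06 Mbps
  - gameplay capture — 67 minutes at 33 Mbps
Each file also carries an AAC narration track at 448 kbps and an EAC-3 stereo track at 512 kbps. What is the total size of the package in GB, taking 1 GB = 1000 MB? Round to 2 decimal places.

Audio total: 448 + 512 = 960 kbps = 0.960 Mbps.
animated explainer: 7.160 Mbps × 707 s = 5062.1 Mb
dashcam clip: 9.660 Mbps × 1200 s = 11592.0 Mb
Twitch VOD: 7.360 Mbps × 3780 s = 27820.8 Mb
wedding highlight reel: 24.960 Mbps × 780 s = 19468.8 Mb
interview recording: 9.020 Mbps × 2460 s = 22189.2 Mb
gameplay capture: 33.960 Mbps × 4020 s = 136519.2 Mb
Total: 222652.1 Mb = 27831.5 MB.
= 27.83 GB.

27.83 GB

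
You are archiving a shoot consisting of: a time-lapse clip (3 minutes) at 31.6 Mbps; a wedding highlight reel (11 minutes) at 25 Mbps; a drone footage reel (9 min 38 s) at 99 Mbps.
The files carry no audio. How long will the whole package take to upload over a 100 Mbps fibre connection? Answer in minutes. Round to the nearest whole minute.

time-lapse clip: 31.600 Mbps × 180 s = 5688.0 Mb
wedding highlight reel: 25.000 Mbps × 660 s = 16500.0 Mb
drone footage reel: 99.000 Mbps × 578 s = 57222.0 Mb
Total: 79410.0 Mb = 9926.2 MB.
At 100 Mbps: 79410.0 / 100 = 794 s ≈ 13.2 minutes.

13 minutes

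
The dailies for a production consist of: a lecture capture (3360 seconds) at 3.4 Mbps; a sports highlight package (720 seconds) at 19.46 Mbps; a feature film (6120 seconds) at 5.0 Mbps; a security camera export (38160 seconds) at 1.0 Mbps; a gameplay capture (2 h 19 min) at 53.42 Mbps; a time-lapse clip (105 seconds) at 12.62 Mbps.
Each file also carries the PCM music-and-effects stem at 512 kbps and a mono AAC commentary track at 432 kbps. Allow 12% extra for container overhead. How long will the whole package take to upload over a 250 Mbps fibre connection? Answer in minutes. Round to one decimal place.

Audio total: 512 + 432 = 944 kbps = 0.944 Mbps.
lecture capture: 4.344 Mbps × 3360 s × 1.12 = 16347.3 Mb
sports highlight package: 20.404 Mbps × 720 s × 1.12 = 16453.8 Mb
feature film: 5.944 Mbps × 6120 s × 1.12 = 40742.6 Mb
security camera export: 1.944 Mbps × 38160 s × 1.12 = 83085.0 Mb
gameplay capture: 54.364 Mbps × 8340 s × 1.12 = 507803.3 Mb
time-lapse clip: 13.564 Mbps × 105 s × 1.12 = 1595.1 Mb
Total: 666027.1 Mb = 83253.4 MB.
At 250 Mbps: 666027.1 / 250 = 2664 s ≈ 44.4 minutes.

44.4 minutes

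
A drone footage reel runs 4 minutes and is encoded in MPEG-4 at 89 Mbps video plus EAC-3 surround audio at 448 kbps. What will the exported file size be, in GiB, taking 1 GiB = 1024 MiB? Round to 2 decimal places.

4 min = 240 s
Audio: 448 kbps = 0.448 Mbps.
Total bitrate: 89 + 0.448 = 89.448 Mbps.
Stream data: 89.448 Mbps × 240 s = 21467.5 Mb.
21,468 Mb = 2,683,440,000 bytes ÷ 1,073,741,824 = 2.499 GiB.

2.50 GiB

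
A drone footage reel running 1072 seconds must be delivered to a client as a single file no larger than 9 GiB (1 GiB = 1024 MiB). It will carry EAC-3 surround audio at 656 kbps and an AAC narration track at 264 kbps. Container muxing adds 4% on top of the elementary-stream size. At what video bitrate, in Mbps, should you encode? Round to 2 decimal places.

68.42 Mbps

Budget: 9 GiB = 77309.4 Mb.
Stream payload after overhead: 77309.4 / 1.04 = 74336.0 Mb.
Total bitrate budget: 74336.0 Mb / 1072 s = 69.343 Mbps.
Audio total: 656 + 264 = 920 kbps = 0.920 Mbps.
Video: 69.343 − 0.920 = 68.423 Mbps.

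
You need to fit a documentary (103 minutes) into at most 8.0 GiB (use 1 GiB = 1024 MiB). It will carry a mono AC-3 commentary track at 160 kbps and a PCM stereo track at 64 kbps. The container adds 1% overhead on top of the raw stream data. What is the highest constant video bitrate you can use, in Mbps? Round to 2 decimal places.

Budget: 8.0 GiB = 68719.5 Mb.
Stream payload after overhead: 68719.5 / 1.01 = 68039.1 Mb.
103 min = 6180 s
Total bitrate budget: 68039.1 Mb / 6180 s = 11.010 Mbps.
Audio total: 160 + 64 = 224 kbps = 0.224 Mbps.
Video: 11.010 − 0.224 = 10.786 Mbps.

10.79 Mbps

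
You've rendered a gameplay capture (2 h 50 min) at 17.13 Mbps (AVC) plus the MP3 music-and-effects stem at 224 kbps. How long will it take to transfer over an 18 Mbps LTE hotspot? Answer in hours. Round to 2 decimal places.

2.73 hours

2 h 50 min = 170 min = 10200 s
Audio: 224 kbps = 0.224 Mbps.
Total bitrate: 17.354 Mbps.
File: 17.354 Mbps × 10200 s = 177010.8 Mb.
At 18 Mbps: 177010.8 / 18 = 9833.9 s ≈ 2.73 hours.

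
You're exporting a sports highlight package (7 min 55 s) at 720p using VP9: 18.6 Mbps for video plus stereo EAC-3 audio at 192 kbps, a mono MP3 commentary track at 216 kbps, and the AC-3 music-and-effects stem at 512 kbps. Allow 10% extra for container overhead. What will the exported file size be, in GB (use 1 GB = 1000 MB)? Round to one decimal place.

1.3 GB

7 min 55 s = 475 s
Audio total: 192 + 216 + 512 = 920 kbps = 0.920 Mbps.
Total bitrate: 18.6 + 0.920 = 19.520 Mbps.
Stream data: 19.520 Mbps × 475 s = 9272.0 Mb.
With 10% container overhead: ×1.10.
10,199 Mb ÷ 8 = 1,275 MB → 1.275 GB.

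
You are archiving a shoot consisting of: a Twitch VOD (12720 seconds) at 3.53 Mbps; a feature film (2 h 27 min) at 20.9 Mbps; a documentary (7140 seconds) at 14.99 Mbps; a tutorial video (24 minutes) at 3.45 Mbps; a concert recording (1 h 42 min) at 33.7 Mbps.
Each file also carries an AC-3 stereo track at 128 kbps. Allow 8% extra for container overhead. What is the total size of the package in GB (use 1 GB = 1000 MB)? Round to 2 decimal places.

74.54 GB

Audio: 128 kbps = 0.128 Mbps.
Twitch VOD: 3.658 Mbps × 12720 s × 1.08 = 50252.1 Mb
feature film: 21.028 Mbps × 8820 s × 1.08 = 200304.3 Mb
documentary: 15.118 Mbps × 7140 s × 1.08 = 116577.9 Mb
tutorial video: 3.578 Mbps × 1440 s × 1.08 = 5564.5 Mb
concert recording: 33.828 Mbps × 6120 s × 1.08 = 223589.5 Mb
Total: 596288.4 Mb = 74536.1 MB.
= 74.54 GB.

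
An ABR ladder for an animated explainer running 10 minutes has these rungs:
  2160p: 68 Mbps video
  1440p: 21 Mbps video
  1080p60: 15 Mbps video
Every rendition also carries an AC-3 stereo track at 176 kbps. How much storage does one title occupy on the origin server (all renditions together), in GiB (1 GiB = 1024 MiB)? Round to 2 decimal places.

7.30 GiB

10 min = 600 s
Audio: 176 kbps = 0.176 Mbps.
Sum of rendition bitrates: (68+0.176) + (21+0.176) + (15+0.176) = 104.528 Mbps.
× 600 s = 62,717 Mb = 7,840 MB = 7.301 GiB.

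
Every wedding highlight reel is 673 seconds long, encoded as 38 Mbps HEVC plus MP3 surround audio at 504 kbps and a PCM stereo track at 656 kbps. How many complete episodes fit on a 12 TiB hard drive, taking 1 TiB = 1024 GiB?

4005

Audio total: 504 + 656 = 1160 kbps = 1.160 Mbps.
Total bitrate: 39.160 Mbps.
Per item: 39.160 Mbps × 673 s = 26,355 Mb = 3,294 MB.
Capacity: 12 TiB = 105,553,116 Mb; 4005.10 items → 4005 complete.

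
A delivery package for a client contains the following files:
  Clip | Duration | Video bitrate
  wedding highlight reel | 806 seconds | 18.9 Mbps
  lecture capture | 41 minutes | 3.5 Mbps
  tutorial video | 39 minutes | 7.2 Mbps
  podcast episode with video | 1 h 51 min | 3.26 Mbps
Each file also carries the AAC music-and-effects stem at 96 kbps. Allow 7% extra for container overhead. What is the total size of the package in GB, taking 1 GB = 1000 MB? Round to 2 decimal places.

8.50 GB

Audio: 96 kbps = 0.096 Mbps.
wedding highlight reel: 18.996 Mbps × 806 s × 1.07 = 16382.5 Mb
lecture capture: 3.596 Mbps × 2460 s × 1.07 = 9465.4 Mb
tutorial video: 7.296 Mbps × 2340 s × 1.07 = 18267.7 Mb
podcast episode with video: 3.356 Mbps × 6660 s × 1.07 = 23915.5 Mb
Total: 68031.2 Mb = 8503.9 MB.
= 8.504 GB.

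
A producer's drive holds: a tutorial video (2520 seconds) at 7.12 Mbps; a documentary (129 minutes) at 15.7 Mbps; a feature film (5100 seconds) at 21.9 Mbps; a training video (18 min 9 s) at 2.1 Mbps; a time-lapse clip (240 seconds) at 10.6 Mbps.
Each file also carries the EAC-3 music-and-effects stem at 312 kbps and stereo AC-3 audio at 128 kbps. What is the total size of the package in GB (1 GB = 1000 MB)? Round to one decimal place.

Audio total: 312 + 128 = 440 kbps = 0.440 Mbps.
tutorial video: 7.560 Mbps × 2520 s = 19051.2 Mb
documentary: 16.140 Mbps × 7740 s = 124923.6 Mb
feature film: 22.340 Mbps × 5100 s = 113934.0 Mb
training video: 2.540 Mbps × 1089 s = 2766.1 Mb
time-lapse clip: 11.040 Mbps × 240 s = 2649.6 Mb
Total: 263324.5 Mb = 32915.6 MB.
= 32.92 GB.

32.9 GB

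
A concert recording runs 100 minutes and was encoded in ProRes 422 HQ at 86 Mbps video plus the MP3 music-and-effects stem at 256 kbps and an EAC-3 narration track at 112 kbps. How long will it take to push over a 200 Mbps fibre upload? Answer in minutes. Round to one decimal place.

43.2 minutes

100 min = 6000 s
Audio total: 256 + 112 = 368 kbps = 0.368 Mbps.
Total bitrate: 86.368 Mbps.
File: 86.368 Mbps × 6000 s = 518208.0 Mb.
At 200 Mbps: 518208.0 / 200 = 2591.0 s ≈ 43.2 minutes.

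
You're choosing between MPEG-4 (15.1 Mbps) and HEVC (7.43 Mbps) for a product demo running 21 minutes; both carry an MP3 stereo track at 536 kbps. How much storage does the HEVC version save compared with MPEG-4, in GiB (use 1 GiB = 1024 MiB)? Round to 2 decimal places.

21 min = 1260 s
Audio: 536 kbps = 0.536 Mbps.
MPEG-4: 15.636 Mbps × 1260 s = 19701.4 Mb = 2.294 GiB.
HEVC: 7.966 Mbps × 1260 s = 10037.2 Mb = 1.168 GiB.
Saving: 2.294 − 1.168 = 1.125 GiB.

1.13 GiB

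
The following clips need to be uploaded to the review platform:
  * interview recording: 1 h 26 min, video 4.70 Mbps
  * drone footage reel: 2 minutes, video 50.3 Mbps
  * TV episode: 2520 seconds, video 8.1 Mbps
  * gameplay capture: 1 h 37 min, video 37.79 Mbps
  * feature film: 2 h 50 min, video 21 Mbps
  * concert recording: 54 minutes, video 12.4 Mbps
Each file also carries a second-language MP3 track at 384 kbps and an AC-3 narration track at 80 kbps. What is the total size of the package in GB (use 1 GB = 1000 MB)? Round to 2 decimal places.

Audio total: 384 + 80 = 464 kbps = 0.464 Mbps.
interview recording: 5.164 Mbps × 5160 s = 26646.2 Mb
drone footage reel: 50.764 Mbps × 120 s = 6091.7 Mb
TV episode: 8.564 Mbps × 2520 s = 21581.3 Mb
gameplay capture: 38.254 Mbps × 5820 s = 222638.3 Mb
feature film: 21.464 Mbps × 10200 s = 218932.8 Mb
concert recording: 12.864 Mbps × 3240 s = 41679.4 Mb
Total: 537569.6 Mb = 67196.2 MB.
= 67.20 GB.

67.20 GB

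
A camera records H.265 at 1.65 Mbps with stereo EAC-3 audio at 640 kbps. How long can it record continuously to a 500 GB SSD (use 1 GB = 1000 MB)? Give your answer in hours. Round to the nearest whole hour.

Audio: 640 kbps = 0.640 Mbps.
Total bitrate: 1.65 + 0.640 = 2.290 Mbps.
Capacity: 500 GB = 4,000,000 Mb.
Recording time: 4,000,000 / 2.290 = 1,746,725 s ≈ 485 hours.

485 hours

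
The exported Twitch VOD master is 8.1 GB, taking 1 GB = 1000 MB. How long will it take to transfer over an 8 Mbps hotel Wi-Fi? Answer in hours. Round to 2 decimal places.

2.25 hours

File: 8.1 GB = 64800.0 Mb.
At 8 Mbps: 64800.0 / 8 = 8100.0 s ≈ 2.25 hours.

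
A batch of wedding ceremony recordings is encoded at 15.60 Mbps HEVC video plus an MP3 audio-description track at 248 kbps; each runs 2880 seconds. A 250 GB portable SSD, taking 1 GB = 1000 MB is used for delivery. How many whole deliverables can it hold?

43

Audio: 248 kbps = 0.248 Mbps.
Total bitrate: 15.848 Mbps.
Per item: 15.848 Mbps × 2880 s = 45,642 Mb = 5,705 MB.
Capacity: 250 GB = 2,000,000 Mb; 43.82 items → 43 complete.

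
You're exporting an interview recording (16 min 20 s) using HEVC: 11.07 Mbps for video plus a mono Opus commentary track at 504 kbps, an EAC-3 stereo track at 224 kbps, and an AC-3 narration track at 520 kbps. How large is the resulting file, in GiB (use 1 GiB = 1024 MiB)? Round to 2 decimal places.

1.41 GiB

16 min 20 s = 980 s
Audio total: 504 + 224 + 520 = 1248 kbps = 1.248 Mbps.
Total bitrate: 11.07 + 1.248 = 12.318 Mbps.
Stream data: 12.318 Mbps × 980 s = 12071.6 Mb.
12,072 Mb = 1,508,955,000 bytes ÷ 1,073,741,824 = 1.405 GiB.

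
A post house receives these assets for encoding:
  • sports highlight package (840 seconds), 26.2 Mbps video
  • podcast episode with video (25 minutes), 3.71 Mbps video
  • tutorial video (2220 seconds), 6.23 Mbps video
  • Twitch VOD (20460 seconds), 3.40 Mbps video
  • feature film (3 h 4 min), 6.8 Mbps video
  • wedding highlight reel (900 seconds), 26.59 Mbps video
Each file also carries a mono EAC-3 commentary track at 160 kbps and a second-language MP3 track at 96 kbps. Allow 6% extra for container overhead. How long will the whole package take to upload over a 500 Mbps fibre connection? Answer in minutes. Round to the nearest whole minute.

8 minutes

Audio total: 160 + 96 = 256 kbps = 0.256 Mbps.
sports highlight package: 26.456 Mbps × 840 s × 1.06 = 23556.4 Mb
podcast episode with video: 3.966 Mbps × 1500 s × 1.06 = 6305.9 Mb
tutorial video: 6.486 Mbps × 2220 s × 1.06 = 15262.9 Mb
Twitch VOD: 3.656 Mbps × 20460 s × 1.06 = 79289.9 Mb
feature film: 7.056 Mbps × 11040 s × 1.06 = 82572.1 Mb
wedding highlight reel: 26.846 Mbps × 900 s × 1.06 = 25611.1 Mb
Total: 232598.3 Mb = 29074.8 MB.
At 500 Mbps: 232598.3 / 500 = 465 s ≈ 7.75 minutes.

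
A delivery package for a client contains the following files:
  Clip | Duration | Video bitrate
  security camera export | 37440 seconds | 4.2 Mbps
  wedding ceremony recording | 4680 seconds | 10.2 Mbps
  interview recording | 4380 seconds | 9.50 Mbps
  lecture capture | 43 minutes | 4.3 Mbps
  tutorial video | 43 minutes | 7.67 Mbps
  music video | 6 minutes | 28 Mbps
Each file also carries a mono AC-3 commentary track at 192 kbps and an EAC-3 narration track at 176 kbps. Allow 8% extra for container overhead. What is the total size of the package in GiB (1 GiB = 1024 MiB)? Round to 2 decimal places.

Audio total: 192 + 176 = 368 kbps = 0.368 Mbps.
security camera export: 4.568 Mbps × 37440 s × 1.08 = 184708.0 Mb
wedding ceremony recording: 10.568 Mbps × 4680 s × 1.08 = 53414.9 Mb
interview recording: 9.868 Mbps × 4380 s × 1.08 = 46679.6 Mb
lecture capture: 4.668 Mbps × 2580 s × 1.08 = 13006.9 Mb
tutorial video: 8.038 Mbps × 2580 s × 1.08 = 22397.1 Mb
music video: 28.368 Mbps × 360 s × 1.08 = 11029.5 Mb
Total: 331236.0 Mb = 41404.5 MB.
= 38.56 GiB.

38.56 GiB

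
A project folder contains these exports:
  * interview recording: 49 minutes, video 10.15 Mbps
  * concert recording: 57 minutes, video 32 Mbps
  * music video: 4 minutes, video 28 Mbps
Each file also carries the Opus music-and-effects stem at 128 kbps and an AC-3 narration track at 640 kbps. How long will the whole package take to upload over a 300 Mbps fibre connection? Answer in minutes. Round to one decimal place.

8.4 minutes

Audio total: 128 + 640 = 768 kbps = 0.768 Mbps.
interview recording: 10.918 Mbps × 2940 s = 32098.9 Mb
concert recording: 32.768 Mbps × 3420 s = 112066.6 Mb
music video: 28.768 Mbps × 240 s = 6904.3 Mb
Total: 151069.8 Mb = 18883.7 MB.
At 300 Mbps: 151069.8 / 300 = 504 s ≈ 8.39 minutes.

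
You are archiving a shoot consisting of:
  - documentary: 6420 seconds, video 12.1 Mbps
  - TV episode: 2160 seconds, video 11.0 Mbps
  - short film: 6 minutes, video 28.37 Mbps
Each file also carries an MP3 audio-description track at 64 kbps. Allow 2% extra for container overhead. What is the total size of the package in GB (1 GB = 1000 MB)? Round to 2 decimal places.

Audio: 64 kbps = 0.064 Mbps.
documentary: 12.164 Mbps × 6420 s × 1.02 = 79654.7 Mb
TV episode: 11.064 Mbps × 2160 s × 1.02 = 24376.2 Mb
short film: 28.434 Mbps × 360 s × 1.02 = 10441.0 Mb
Total: 114471.9 Mb = 14309.0 MB.
= 14.31 GB.

14.31 GB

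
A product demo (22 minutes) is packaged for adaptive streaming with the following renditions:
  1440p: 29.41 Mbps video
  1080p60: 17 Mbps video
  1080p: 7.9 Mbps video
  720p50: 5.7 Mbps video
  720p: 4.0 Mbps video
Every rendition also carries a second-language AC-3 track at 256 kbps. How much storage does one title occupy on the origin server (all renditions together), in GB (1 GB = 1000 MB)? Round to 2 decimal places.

10.77 GB

22 min = 1320 s
Audio: 256 kbps = 0.256 Mbps.
Sum of rendition bitrates: (29.41+0.256) + (17+0.256) + (7.9+0.256) + (5.7+0.256) + (4.0+0.256) = 65.290 Mbps.
× 1320 s = 86,183 Mb = 10,773 MB = 10.77 GB.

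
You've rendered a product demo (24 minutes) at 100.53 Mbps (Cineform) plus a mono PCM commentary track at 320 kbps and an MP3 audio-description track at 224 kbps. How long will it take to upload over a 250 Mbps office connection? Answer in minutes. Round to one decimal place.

24 min = 1440 s
Audio total: 320 + 224 = 544 kbps = 0.544 Mbps.
Total bitrate: 101.074 Mbps.
File: 101.074 Mbps × 1440 s = 145546.6 Mb.
At 250 Mbps: 145546.6 / 250 = 582.2 s ≈ 9.7 minutes.

9.7 minutes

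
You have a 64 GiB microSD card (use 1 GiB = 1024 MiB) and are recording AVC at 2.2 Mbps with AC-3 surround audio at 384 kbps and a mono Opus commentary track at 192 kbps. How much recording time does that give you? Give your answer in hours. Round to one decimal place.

Audio total: 384 + 192 = 576 kbps = 0.576 Mbps.
Total bitrate: 2.2 + 0.576 = 2.776 Mbps.
Capacity: 64 GiB = 549,756 Mb.
Recording time: 549,756 / 2.776 = 198,039 s ≈ 55.0 hours.

55.0 hours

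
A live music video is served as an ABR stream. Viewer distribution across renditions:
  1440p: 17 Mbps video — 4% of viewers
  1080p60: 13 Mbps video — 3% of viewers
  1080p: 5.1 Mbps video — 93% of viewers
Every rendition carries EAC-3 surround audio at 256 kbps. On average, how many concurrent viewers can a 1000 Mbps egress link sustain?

Audio: 256 kbps = 0.256 Mbps.
Average per-viewer bitrate: 0.04×17.256 + 0.03×13.256 + 0.93×5.356 = 6.069 Mbps.
1000 Mbps = 1,000 Mbps; 1,000 / 6.069 = 164.77 → 164.

164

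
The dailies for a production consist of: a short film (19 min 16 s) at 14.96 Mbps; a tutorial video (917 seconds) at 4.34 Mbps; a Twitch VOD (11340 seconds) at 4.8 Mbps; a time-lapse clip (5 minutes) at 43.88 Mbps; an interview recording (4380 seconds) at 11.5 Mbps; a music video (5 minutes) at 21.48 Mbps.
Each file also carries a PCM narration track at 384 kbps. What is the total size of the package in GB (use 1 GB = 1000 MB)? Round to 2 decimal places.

19.09 GB

Audio: 384 kbps = 0.384 Mbps.
short film: 15.344 Mbps × 1156 s = 17737.7 Mb
tutorial video: 4.724 Mbps × 917 s = 4331.9 Mb
Twitch VOD: 5.184 Mbps × 11340 s = 58786.6 Mb
time-lapse clip: 44.264 Mbps × 300 s = 13279.2 Mb
interview recording: 11.884 Mbps × 4380 s = 52051.9 Mb
music video: 21.864 Mbps × 300 s = 6559.2 Mb
Total: 152746.5 Mb = 19093.3 MB.
= 19.09 GB.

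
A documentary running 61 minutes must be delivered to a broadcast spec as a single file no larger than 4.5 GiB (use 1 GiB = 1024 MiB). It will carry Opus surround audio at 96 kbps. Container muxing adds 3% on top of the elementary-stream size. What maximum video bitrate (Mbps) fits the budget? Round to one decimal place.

10.2 Mbps

Budget: 4.5 GiB = 38654.7 Mb.
Stream payload after overhead: 38654.7 / 1.03 = 37528.8 Mb.
61 min = 3660 s
Total bitrate budget: 37528.8 Mb / 3660 s = 10.254 Mbps.
Audio: 96 kbps = 0.096 Mbps.
Video: 10.254 − 0.096 = 10.158 Mbps.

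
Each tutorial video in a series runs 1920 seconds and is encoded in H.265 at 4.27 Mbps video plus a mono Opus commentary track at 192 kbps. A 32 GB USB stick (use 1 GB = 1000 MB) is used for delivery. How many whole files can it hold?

29

Audio: 192 kbps = 0.192 Mbps.
Total bitrate: 4.462 Mbps.
Per item: 4.462 Mbps × 1920 s = 8,567 Mb = 1,071 MB.
Capacity: 32 GB = 256,000 Mb; 29.88 items → 29 complete.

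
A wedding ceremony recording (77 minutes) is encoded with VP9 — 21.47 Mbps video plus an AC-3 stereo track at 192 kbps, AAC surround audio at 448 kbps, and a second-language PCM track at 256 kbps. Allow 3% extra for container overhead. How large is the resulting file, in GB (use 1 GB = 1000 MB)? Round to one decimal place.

13.3 GB

77 min = 4620 s
Audio total: 192 + 448 + 256 = 896 kbps = 0.896 Mbps.
Total bitrate: 21.47 + 0.896 = 22.366 Mbps.
Stream data: 22.366 Mbps × 4620 s = 103330.9 Mb.
With 3% container overhead: ×1.03.
106,431 Mb ÷ 8 = 13,304 MB → 13.30 GB.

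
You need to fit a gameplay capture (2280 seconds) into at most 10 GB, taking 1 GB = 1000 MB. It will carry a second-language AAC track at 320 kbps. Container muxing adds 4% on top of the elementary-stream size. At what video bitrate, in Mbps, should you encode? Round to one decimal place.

Budget: 10 GB = 80000.0 Mb.
Stream payload after overhead: 80000.0 / 1.04 = 76923.1 Mb.
Total bitrate budget: 76923.1 Mb / 2280 s = 33.738 Mbps.
Audio: 320 kbps = 0.320 Mbps.
Video: 33.738 − 0.320 = 33.418 Mbps.

33.4 Mbps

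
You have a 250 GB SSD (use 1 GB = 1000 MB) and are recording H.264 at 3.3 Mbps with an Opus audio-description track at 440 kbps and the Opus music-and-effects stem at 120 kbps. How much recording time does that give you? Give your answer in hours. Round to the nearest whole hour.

144 hours

Audio total: 440 + 120 = 560 kbps = 0.560 Mbps.
Total bitrate: 3.3 + 0.560 = 3.860 Mbps.
Capacity: 250 GB = 2,000,000 Mb.
Recording time: 2,000,000 / 3.860 = 518,135 s ≈ 144 hours.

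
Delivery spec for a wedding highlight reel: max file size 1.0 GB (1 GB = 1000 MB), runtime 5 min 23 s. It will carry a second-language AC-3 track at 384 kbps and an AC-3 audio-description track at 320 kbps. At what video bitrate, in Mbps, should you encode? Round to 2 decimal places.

Budget: 1.0 GB = 8000.0 Mb.
5 min 23 s = 323 s
Total bitrate budget: 8000.0 Mb / 323 s = 24.768 Mbps.
Audio total: 384 + 320 = 704 kbps = 0.704 Mbps.
Video: 24.768 − 0.704 = 24.064 Mbps.

24.06 Mbps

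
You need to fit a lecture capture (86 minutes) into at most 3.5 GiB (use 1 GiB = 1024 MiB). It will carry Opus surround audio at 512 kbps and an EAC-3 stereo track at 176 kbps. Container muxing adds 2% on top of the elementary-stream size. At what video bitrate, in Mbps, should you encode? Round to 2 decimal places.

5.02 Mbps

Budget: 3.5 GiB = 30064.8 Mb.
Stream payload after overhead: 30064.8 / 1.02 = 29475.3 Mb.
86 min = 5160 s
Total bitrate budget: 29475.3 Mb / 5160 s = 5.712 Mbps.
Audio total: 512 + 176 = 688 kbps = 0.688 Mbps.
Video: 5.712 − 0.688 = 5.024 Mbps.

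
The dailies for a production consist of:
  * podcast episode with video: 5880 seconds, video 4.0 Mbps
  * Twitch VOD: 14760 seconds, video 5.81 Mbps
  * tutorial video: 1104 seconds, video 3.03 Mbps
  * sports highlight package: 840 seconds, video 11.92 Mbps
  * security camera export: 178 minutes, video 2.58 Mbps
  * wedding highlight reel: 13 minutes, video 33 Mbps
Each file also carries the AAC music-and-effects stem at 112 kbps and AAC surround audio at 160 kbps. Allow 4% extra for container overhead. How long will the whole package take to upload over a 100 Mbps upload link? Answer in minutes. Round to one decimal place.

32.1 minutes

Audio total: 112 + 160 = 272 kbps = 0.272 Mbps.
podcast episode with video: 4.272 Mbps × 5880 s × 1.04 = 26124.1 Mb
Twitch VOD: 6.082 Mbps × 14760 s × 1.04 = 93361.1 Mb
tutorial video: 3.302 Mbps × 1104 s × 1.04 = 3791.2 Mb
sports highlight package: 12.192 Mbps × 840 s × 1.04 = 10650.9 Mb
security camera export: 2.852 Mbps × 10680 s × 1.04 = 31677.7 Mb
wedding highlight reel: 33.272 Mbps × 780 s × 1.04 = 26990.2 Mb
Total: 192595.4 Mb = 24074.4 MB.
At 100 Mbps: 192595.4 / 100 = 1926 s ≈ 32.1 minutes.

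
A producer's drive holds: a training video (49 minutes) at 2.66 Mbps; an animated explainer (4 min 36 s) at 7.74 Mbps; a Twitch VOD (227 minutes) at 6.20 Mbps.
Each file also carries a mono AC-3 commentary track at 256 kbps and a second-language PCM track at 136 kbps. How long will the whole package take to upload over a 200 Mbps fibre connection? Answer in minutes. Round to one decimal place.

Audio total: 256 + 136 = 392 kbps = 0.392 Mbps.
training video: 3.052 Mbps × 2940 s = 8972.9 Mb
animated explainer: 8.132 Mbps × 276 s = 2244.4 Mb
Twitch VOD: 6.592 Mbps × 13620 s = 89783.0 Mb
Total: 101000.4 Mb = 12625.0 MB.
At 200 Mbps: 101000.4 / 200 = 505 s ≈ 8.42 minutes.

8.4 minutes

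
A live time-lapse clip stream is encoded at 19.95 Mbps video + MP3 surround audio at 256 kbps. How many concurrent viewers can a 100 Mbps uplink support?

Audio: 256 kbps = 0.256 Mbps.
Per-viewer media rate: 20.206 Mbps.
100 Mbps = 100.0 Mbps; 100.0 / 20.206 = 4.95 → 4 viewers.

4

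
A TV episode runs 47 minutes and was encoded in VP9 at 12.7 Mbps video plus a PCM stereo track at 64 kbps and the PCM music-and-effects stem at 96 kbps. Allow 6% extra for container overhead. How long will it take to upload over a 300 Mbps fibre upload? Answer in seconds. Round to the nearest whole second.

47 min = 2820 s
Audio total: 64 + 96 = 160 kbps = 0.160 Mbps.
Total bitrate: 12.860 Mbps.
File: 12.860 Mbps × 2820 s = 36265.2 Mb.
With 6% container overhead: ×1.06. → 38441.1 Mb.
At 300 Mbps: 38441.1 / 300 = 128.1 s ≈ 128 seconds.

128 seconds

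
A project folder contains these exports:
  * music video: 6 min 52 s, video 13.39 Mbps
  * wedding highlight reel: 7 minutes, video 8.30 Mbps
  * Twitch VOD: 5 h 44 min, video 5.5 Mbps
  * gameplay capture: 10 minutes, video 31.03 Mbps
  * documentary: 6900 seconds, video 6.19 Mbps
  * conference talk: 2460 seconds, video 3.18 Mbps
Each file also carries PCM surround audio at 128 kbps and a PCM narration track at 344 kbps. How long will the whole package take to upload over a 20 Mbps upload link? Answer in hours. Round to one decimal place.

2.9 hours

Audio total: 128 + 344 = 472 kbps = 0.472 Mbps.
music video: 13.862 Mbps × 412 s = 5711.1 Mb
wedding highlight reel: 8.772 Mbps × 420 s = 3684.2 Mb
Twitch VOD: 5.972 Mbps × 20640 s = 123262.1 Mb
gameplay capture: 31.502 Mbps × 600 s = 18901.2 Mb
documentary: 6.662 Mbps × 6900 s = 45967.8 Mb
conference talk: 3.652 Mbps × 2460 s = 8983.9 Mb
Total: 206510.4 Mb = 25813.8 MB.
At 20 Mbps: 206510.4 / 20 = 10326 s ≈ 2.87 hours.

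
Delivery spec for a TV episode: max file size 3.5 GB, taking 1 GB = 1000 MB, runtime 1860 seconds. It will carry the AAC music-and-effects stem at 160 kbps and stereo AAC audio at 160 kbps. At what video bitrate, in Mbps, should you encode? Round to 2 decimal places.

14.73 Mbps

Budget: 3.5 GB = 28000.0 Mb.
Total bitrate budget: 28000.0 Mb / 1860 s = 15.054 Mbps.
Audio total: 160 + 160 = 320 kbps = 0.320 Mbps.
Video: 15.054 − 0.320 = 14.734 Mbps.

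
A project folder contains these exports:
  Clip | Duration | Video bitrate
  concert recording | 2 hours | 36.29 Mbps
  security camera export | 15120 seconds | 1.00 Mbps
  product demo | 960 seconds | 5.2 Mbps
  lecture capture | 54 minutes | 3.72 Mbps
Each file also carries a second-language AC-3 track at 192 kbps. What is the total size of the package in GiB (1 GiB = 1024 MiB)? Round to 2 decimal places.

Audio: 192 kbps = 0.192 Mbps.
concert recording: 36.482 Mbps × 7200 s = 262670.4 Mb
security camera export: 1.192 Mbps × 15120 s = 18023.0 Mb
product demo: 5.392 Mbps × 960 s = 5176.3 Mb
lecture capture: 3.912 Mbps × 3240 s = 12674.9 Mb
Total: 298544.6 Mb = 37318.1 MB.
= 34.76 GiB.

34.76 GiB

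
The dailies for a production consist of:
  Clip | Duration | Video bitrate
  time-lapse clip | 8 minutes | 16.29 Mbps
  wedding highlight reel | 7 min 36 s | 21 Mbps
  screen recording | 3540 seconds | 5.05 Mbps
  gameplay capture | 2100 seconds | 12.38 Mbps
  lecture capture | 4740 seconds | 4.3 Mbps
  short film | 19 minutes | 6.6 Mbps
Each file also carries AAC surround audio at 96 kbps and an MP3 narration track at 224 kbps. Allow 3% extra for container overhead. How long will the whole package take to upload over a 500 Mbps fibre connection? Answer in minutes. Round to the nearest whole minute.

Audio total: 96 + 224 = 320 kbps = 0.320 Mbps.
time-lapse clip: 16.610 Mbps × 480 s × 1.03 = 8212.0 Mb
wedding highlight reel: 21.320 Mbps × 456 s × 1.03 = 10013.6 Mb
screen recording: 5.370 Mbps × 3540 s × 1.03 = 19580.1 Mb
gameplay capture: 12.700 Mbps × 2100 s × 1.03 = 27470.1 Mb
lecture capture: 4.620 Mbps × 4740 s × 1.03 = 22555.8 Mb
short film: 6.920 Mbps × 1140 s × 1.03 = 8125.5 Mb
Total: 95957.0 Mb = 11994.6 MB.
At 500 Mbps: 95957.0 / 500 = 192 s ≈ 3.2 minutes.

3 minutes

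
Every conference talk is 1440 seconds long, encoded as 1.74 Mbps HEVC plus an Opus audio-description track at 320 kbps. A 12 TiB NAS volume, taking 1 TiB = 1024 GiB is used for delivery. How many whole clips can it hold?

Audio: 320 kbps = 0.320 Mbps.
Total bitrate: 2.060 Mbps.
Per item: 2.060 Mbps × 1440 s = 2,966 Mb = 370.8 MB.
Capacity: 12 TiB = 105,553,116 Mb; 35582.90 items → 35582 complete.

35582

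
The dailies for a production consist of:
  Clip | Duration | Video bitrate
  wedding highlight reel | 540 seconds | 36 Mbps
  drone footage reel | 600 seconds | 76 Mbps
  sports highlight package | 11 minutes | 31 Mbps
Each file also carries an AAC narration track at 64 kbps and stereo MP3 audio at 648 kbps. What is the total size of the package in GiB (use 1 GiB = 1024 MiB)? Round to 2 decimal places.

10.10 GiB

Audio total: 64 + 648 = 712 kbps = 0.712 Mbps.
wedding highlight reel: 36.712 Mbps × 540 s = 19824.5 Mb
drone footage reel: 76.712 Mbps × 600 s = 46027.2 Mb
sports highlight package: 31.712 Mbps × 660 s = 20929.9 Mb
Total: 86781.6 Mb = 10847.7 MB.
= 10.10 GiB.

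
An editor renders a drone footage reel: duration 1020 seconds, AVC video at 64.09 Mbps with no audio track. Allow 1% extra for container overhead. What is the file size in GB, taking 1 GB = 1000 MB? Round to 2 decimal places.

Total bitrate: 64.09 Mbps.
Stream data: 64.090 Mbps × 1020 s = 65371.8 Mb.
With 1% container overhead: ×1.01.
66,026 Mb ÷ 8 = 8,253 MB → 8.253 GB.

8.25 GB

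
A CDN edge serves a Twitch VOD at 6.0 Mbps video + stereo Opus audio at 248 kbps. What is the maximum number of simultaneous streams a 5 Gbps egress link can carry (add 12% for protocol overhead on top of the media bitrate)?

714

Audio: 248 kbps = 0.248 Mbps.
Per-viewer media rate: 6.248 Mbps.
On the wire with 12% overhead: 6.998 Mbps.
5 Gbps = 5,000 Mbps; 5,000 / 6.998 = 714.51 → 714 viewers.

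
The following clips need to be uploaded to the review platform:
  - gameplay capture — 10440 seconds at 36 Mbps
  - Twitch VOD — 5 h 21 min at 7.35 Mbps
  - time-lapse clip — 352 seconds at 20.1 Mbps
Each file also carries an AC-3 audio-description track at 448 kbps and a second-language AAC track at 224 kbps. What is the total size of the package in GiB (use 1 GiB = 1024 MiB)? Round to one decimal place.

Audio total: 448 + 224 = 672 kbps = 0.672 Mbps.
gameplay capture: 36.672 Mbps × 10440 s = 382855.7 Mb
Twitch VOD: 8.022 Mbps × 19260 s = 154503.7 Mb
time-lapse clip: 20.772 Mbps × 352 s = 7311.7 Mb
Total: 544671.1 Mb = 68083.9 MB.
= 63.41 GiB.

63.4 GiB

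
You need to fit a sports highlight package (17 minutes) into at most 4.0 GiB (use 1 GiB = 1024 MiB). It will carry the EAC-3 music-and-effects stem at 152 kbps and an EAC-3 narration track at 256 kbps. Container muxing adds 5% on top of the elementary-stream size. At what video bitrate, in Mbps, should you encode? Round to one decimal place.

Budget: 4.0 GiB = 34359.7 Mb.
Stream payload after overhead: 34359.7 / 1.05 = 32723.6 Mb.
17 min = 1020 s
Total bitrate budget: 32723.6 Mb / 1020 s = 32.082 Mbps.
Audio total: 152 + 256 = 408 kbps = 0.408 Mbps.
Video: 32.082 − 0.408 = 31.674 Mbps.

31.7 Mbps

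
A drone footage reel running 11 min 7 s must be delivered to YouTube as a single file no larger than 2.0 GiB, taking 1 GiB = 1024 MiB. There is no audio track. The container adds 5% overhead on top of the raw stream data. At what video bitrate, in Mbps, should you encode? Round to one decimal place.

24.5 Mbps

Budget: 2.0 GiB = 17179.9 Mb.
Stream payload after overhead: 17179.9 / 1.05 = 16361.8 Mb.
11 min 7 s = 667 s
Total bitrate budget: 16361.8 Mb / 667 s = 24.530 Mbps.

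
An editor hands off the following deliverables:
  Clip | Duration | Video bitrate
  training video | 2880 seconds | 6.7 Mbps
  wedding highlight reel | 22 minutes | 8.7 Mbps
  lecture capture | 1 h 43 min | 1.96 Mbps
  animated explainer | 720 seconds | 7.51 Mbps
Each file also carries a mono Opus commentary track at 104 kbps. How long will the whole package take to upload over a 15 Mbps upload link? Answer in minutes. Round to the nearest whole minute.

Audio: 104 kbps = 0.104 Mbps.
training video: 6.804 Mbps × 2880 s = 19595.5 Mb
wedding highlight reel: 8.804 Mbps × 1320 s = 11621.3 Mb
lecture capture: 2.064 Mbps × 6180 s = 12755.5 Mb
animated explainer: 7.614 Mbps × 720 s = 5482.1 Mb
Total: 49454.4 Mb = 6181.8 MB.
At 15 Mbps: 49454.4 / 15 = 3297 s ≈ 54.9 minutes.

55 minutes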